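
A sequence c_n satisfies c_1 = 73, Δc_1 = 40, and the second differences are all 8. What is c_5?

Build the table forward from the leading diagonal:
Δ²: 8  8  8  8  8
Δ: 40  48  56  64  72
c: 73  113  161  217  281

281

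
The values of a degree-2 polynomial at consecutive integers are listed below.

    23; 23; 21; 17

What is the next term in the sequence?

11

0, -2, -4
-2, -2
The second differences are constant (-2).
-4 − 2 = -6;  17 − 6 = 11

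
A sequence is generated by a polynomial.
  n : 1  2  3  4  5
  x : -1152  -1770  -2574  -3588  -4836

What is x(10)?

First differences: -618, -804, -1014, -1248
Second differences: -186, -210, -234
Third differences: -24, -24
The third differences are constant (-24).
-234 − 24 = -258;  -1248 − 258 = -1506;  -4836 − 1506 = -6342
-258 − 24 = -282;  -1506 − 282 = -1788;  -6342 − 1788 = -8130
-282 − 24 = -306;  -1788 − 306 = -2094;  -8130 − 2094 = -10224
-306 − 24 = -330;  -2094 − 330 = -2424;  -10224 − 2424 = -12648
-330 − 24 = -354;  -2424 − 354 = -2778;  -12648 − 2778 = -15426

-15426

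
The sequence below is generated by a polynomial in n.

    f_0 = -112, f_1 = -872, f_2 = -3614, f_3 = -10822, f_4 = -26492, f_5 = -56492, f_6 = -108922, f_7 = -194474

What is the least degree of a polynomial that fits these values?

5

First differences: -760, -2742, -7208, -15670, -30000, -52430, -85552
Second differences: -1982, -4466, -8462, -14330, -22430, -33122
Third differences: -2484, -3996, -5868, -8100, -10692
Fourth differences: -1512, -1872, -2232, -2592
Fifth differences: -360, -360, -360
The fifth differences are constant, so the polynomial has degree 5.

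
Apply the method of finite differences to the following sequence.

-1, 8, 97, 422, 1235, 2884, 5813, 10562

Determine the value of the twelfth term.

61918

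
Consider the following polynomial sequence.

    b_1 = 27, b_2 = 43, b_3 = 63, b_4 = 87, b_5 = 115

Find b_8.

223

16, 20, 24, 28
4, 4, 4
Second differences constant at 4.
28 + 4 = 32;  115 + 32 = 147
32 + 4 = 36;  147 + 36 = 183
36 + 4 = 40;  183 + 40 = 223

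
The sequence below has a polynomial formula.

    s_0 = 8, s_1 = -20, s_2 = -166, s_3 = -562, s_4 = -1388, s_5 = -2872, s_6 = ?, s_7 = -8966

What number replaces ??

Using the first 6 terms:
D1: -28, -146, -396, -826, -1484
D2: -118, -250, -430, -658
D3: -132, -180, -228
D4: -48, -48
Constant fourth difference = -48.
Extend forward: -228 − 48 = -276;  -658 − 276 = -934;  -1484 − 934 = -2418;  -2872 − 2418 = -5290

-5290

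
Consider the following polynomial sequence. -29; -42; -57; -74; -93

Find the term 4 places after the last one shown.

-189

Δ: -13 , -15 , -17 , -19
Δ²: -2 , -2 , -2
The second differences are constant (-2).
-19 − 2 = -21;  -93 − 21 = -114
-21 − 2 = -23;  -114 − 23 = -137
-23 − 2 = -25;  -137 − 25 = -162
-25 − 2 = -27;  -162 − 27 = -189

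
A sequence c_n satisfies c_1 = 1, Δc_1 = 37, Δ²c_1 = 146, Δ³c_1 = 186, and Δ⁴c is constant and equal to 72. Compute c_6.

3866

Build the table forward from the leading diagonal:
Δ⁴: 72  72  72  72  72  72
Δ³: 186  258  330  402  474  546
Δ²: 146  332  590  920  1322  1796
Δ: 37  183  515  1105  2025  3347
c: 1  38  221  736  1841  3866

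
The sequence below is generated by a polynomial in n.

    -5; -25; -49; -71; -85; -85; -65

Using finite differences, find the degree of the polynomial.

-20, -24, -22, -14, 0, 20
-4, 2, 8, 14, 20
6, 6, 6, 6
The third differences are constant, so the polynomial has degree 3.

3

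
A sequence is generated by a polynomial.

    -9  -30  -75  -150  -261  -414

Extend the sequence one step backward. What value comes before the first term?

-6

Δ: -21  -45  -75  -111  -153
Δ²: -24  -30  -36  -42
Δ³: -6  -6  -6
The third differences are constant at -6.
Work back: -24 + 6 = -18;  -21 + 18 = -3;  -9 + 3 = -6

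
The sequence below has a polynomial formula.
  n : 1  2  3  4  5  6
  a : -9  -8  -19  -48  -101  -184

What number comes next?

-303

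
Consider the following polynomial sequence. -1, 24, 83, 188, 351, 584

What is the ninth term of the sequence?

D1: 25  59  105  163  233
D2: 34  46  58  70
D3: 12  12  12
The third differences are constant (12).
70 + 12 = 82;  233 + 82 = 315;  584 + 315 = 899
82 + 12 = 94;  315 + 94 = 409;  899 + 409 = 1308
94 + 12 = 106;  409 + 106 = 515;  1308 + 515 = 1823

1823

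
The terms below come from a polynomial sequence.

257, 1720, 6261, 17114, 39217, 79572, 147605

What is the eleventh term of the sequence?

D1: 1463  4541  10853  22103  40355  68033
D2: 3078  6312  11250  18252  27678
D3: 3234  4938  7002  9426
D4: 1704  2064  2424
D5: 360  360
The fifth differences are constant (360).
2424 + 360 = 2784;  9426 + 2784 = 12210;  27678 + 12210 = 39888;  68033 + 39888 = 107921;  147605 + 107921 = 255526
2784 + 360 = 3144;  12210 + 3144 = 15354;  39888 + 15354 = 55242;  107921 + 55242 = 163163;  255526 + 163163 = 418689
3144 + 360 = 3504;  15354 + 3504 = 18858;  55242 + 18858 = 74100;  163163 + 74100 = 237263;  418689 + 237263 = 655952
3504 + 360 = 3864;  18858 + 3864 = 22722;  74100 + 22722 = 96822;  237263 + 96822 = 334085;  655952 + 334085 = 990037

990037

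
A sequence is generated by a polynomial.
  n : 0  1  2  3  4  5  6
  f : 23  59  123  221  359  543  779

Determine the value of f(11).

First differences: 36 , 64 , 98 , 138 , 184 , 236
Second differences: 28 , 34 , 40 , 46 , 52
Third differences: 6 , 6 , 6 , 6
Third differences constant at 6.
52 + 6 = 58;  236 + 58 = 294;  779 + 294 = 1073
58 + 6 = 64;  294 + 64 = 358;  1073 + 358 = 1431
64 + 6 = 70;  358 + 70 = 428;  1431 + 428 = 1859
70 + 6 = 76;  428 + 76 = 504;  1859 + 504 = 2363
76 + 6 = 82;  504 + 82 = 586;  2363 + 586 = 2949

2949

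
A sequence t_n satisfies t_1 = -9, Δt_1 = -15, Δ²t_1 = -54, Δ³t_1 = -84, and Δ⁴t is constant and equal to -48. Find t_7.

Build the table forward from the leading diagonal:
D4: -48  -48  -48  -48  -48  -48  -48
D3: -84  -132  -180  -228  -276  -324  -372
D2: -54  -138  -270  -450  -678  -954  -1278
D1: -15  -69  -207  -477  -927  -1605  -2559
t: -9  -24  -93  -300  -777  -1704  -3309

-3309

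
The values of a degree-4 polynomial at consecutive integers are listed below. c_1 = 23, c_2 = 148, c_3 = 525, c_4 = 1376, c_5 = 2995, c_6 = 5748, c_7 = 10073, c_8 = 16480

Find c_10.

37940

125, 377, 851, 1619, 2753, 4325, 6407
252, 474, 768, 1134, 1572, 2082
222, 294, 366, 438, 510
72, 72, 72, 72
The fourth differences are constant (72).
510 + 72 = 582;  2082 + 582 = 2664;  6407 + 2664 = 9071;  16480 + 9071 = 25551
582 + 72 = 654;  2664 + 654 = 3318;  9071 + 3318 = 12389;  25551 + 12389 = 37940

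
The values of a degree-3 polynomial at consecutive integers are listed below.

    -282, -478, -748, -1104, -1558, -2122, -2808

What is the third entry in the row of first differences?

D1: -196, -270, -356, -454, -564, -686
D2: -74, -86, -98, -110, -122
D3: -12, -12, -12, -12

-356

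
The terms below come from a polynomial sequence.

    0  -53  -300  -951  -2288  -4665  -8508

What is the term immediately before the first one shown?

-3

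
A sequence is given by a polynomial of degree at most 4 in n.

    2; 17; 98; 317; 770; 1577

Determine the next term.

2882

15, 81, 219, 453, 807
66, 138, 234, 354
72, 96, 120
24, 24
The fourth differences are constant (24).
120 + 24 = 144;  354 + 144 = 498;  807 + 498 = 1305;  1577 + 1305 = 2882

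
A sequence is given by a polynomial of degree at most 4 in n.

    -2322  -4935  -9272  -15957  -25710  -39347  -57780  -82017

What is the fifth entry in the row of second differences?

First differences: -2613, -4337, -6685, -9753, -13637, -18433, -24237
Second differences: -1724, -2348, -3068, -3884, -4796, -5804
Third differences: -624, -720, -816, -912, -1008
Fourth differences: -96, -96, -96, -96

-4796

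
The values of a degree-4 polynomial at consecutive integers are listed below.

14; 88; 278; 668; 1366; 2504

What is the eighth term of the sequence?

6748

Δ: 74  190  390  698  1138
Δ²: 116  200  308  440
Δ³: 84  108  132
Δ⁴: 24  24
The fourth differences are constant (24).
132 + 24 = 156;  440 + 156 = 596;  1138 + 596 = 1734;  2504 + 1734 = 4238
156 + 24 = 180;  596 + 180 = 776;  1734 + 776 = 2510;  4238 + 2510 = 6748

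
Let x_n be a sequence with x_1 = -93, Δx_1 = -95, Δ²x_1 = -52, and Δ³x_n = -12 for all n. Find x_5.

-833

Build the table forward from the leading diagonal:
Δ³: -12, -12, -12, -12, -12
Δ²: -52, -64, -76, -88, -100
Δ: -95, -147, -211, -287, -375
x: -93, -188, -335, -546, -833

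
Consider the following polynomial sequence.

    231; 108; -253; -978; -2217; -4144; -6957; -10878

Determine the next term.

-16153

D1: -123, -361, -725, -1239, -1927, -2813, -3921
D2: -238, -364, -514, -688, -886, -1108
D3: -126, -150, -174, -198, -222
D4: -24, -24, -24, -24
Constant fourth difference = -24, so extend:
-222 − 24 = -246;  -1108 − 246 = -1354;  -3921 − 1354 = -5275;  -10878 − 5275 = -16153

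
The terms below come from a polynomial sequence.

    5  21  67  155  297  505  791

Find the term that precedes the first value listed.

16  46  88  142  208  286
30  42  54  66  78
12  12  12  12
The third differences are constant at 12.
Work back: 30 − 12 = 18;  16 − 18 = -2;  5 + 2 = 7

7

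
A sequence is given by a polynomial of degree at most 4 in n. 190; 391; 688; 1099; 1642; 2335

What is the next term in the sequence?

Δ: 201, 297, 411, 543, 693
Δ²: 96, 114, 132, 150
Δ³: 18, 18, 18
Third differences constant at 18.
150 + 18 = 168;  693 + 168 = 861;  2335 + 861 = 3196

3196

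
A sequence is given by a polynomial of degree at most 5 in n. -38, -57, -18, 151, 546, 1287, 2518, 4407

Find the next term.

7146

-19  39  169  395  741  1231  1889
58  130  226  346  490  658
72  96  120  144  168
24  24  24  24
The fourth differences are constant (24).
168 + 24 = 192;  658 + 192 = 850;  1889 + 850 = 2739;  4407 + 2739 = 7146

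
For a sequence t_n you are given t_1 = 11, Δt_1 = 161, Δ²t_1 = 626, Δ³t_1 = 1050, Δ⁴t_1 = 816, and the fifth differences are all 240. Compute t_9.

Build the table forward from the leading diagonal:
Fifth differences: 240  240  240  240  240  240  240  240  240
Fourth differences: 816  1056  1296  1536  1776  2016  2256  2496  2736
Third differences: 1050  1866  2922  4218  5754  7530  9546  11802  14298
Second differences: 626  1676  3542  6464  10682  16436  23966  33512  45314
First differences: 161  787  2463  6005  12469  23151  39587  63553  97065
t: 11  172  959  3422  9427  21896  45047  84634  148187

148187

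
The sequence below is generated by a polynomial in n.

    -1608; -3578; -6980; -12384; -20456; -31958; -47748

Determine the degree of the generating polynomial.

4

D1: -1970, -3402, -5404, -8072, -11502, -15790
D2: -1432, -2002, -2668, -3430, -4288
D3: -570, -666, -762, -858
D4: -96, -96, -96
The fourth differences are constant, so the polynomial has degree 4.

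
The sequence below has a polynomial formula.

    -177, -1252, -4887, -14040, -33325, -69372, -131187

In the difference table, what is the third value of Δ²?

-10132

Δ: -1075, -3635, -9153, -19285, -36047, -61815
Δ²: -2560, -5518, -10132, -16762, -25768
Δ³: -2958, -4614, -6630, -9006
Δ⁴: -1656, -2016, -2376
Δ⁵: -360, -360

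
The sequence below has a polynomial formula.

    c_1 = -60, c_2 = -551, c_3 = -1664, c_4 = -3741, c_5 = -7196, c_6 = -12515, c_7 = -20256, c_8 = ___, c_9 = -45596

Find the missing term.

-31049

Using the first 7 terms:
D1: -491  -1113  -2077  -3455  -5319  -7741
D2: -622  -964  -1378  -1864  -2422
D3: -342  -414  -486  -558
D4: -72  -72  -72
Constant fourth difference = -72.
Extend forward: -558 − 72 = -630;  -2422 − 630 = -3052;  -7741 − 3052 = -10793;  -20256 − 10793 = -31049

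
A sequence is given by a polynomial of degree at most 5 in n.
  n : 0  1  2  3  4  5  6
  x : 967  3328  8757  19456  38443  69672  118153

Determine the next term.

190072

Δ: 2361  5429  10699  18987  31229  48481
Δ²: 3068  5270  8288  12242  17252
Δ³: 2202  3018  3954  5010
Δ⁴: 816  936  1056
Δ⁵: 120  120
Constant fifth difference = 120, so extend:
1056 + 120 = 1176;  5010 + 1176 = 6186;  17252 + 6186 = 23438;  48481 + 23438 = 71919;  118153 + 71919 = 190072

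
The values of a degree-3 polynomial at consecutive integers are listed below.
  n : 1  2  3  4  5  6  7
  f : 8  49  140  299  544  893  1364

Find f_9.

41 , 91 , 159 , 245 , 349 , 471
50 , 68 , 86 , 104 , 122
18 , 18 , 18 , 18
Constant third difference = 18, so extend:
122 + 18 = 140;  471 + 140 = 611;  1364 + 611 = 1975
140 + 18 = 158;  611 + 158 = 769;  1975 + 769 = 2744

2744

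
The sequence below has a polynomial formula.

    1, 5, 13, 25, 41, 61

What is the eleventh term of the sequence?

Δ: 4, 8, 12, 16, 20
Δ²: 4, 4, 4, 4
Second differences constant at 4.
20 + 4 = 24;  61 + 24 = 85
24 + 4 = 28;  85 + 28 = 113
28 + 4 = 32;  113 + 32 = 145
32 + 4 = 36;  145 + 36 = 181
36 + 4 = 40;  181 + 40 = 221

221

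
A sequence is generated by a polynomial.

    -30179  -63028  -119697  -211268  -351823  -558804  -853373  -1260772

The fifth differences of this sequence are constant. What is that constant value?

-360

Δ: -32849, -56669, -91571, -140555, -206981, -294569, -407399
Δ²: -23820, -34902, -48984, -66426, -87588, -112830
Δ³: -11082, -14082, -17442, -21162, -25242
Δ⁴: -3000, -3360, -3720, -4080
Δ⁵: -360, -360, -360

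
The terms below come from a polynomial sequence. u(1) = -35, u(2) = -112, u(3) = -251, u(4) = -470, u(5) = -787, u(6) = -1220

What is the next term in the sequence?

Δ: -77  -139  -219  -317  -433
Δ²: -62  -80  -98  -116
Δ³: -18  -18  -18
Constant third difference = -18, so extend:
-116 − 18 = -134;  -433 − 134 = -567;  -1220 − 567 = -1787

-1787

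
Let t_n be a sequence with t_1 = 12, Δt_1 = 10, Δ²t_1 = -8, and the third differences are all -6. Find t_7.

-168

Build the table forward from the leading diagonal:
D3: -6, -6, -6, -6, -6, -6, -6
D2: -8, -14, -20, -26, -32, -38, -44
D1: 10, 2, -12, -32, -58, -90, -128
t: 12, 22, 24, 12, -20, -78, -168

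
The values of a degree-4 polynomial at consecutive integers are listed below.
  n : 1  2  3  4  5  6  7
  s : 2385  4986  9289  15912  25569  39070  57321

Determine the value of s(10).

151074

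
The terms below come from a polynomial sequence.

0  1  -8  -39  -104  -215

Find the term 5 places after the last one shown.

1  -9  -31  -65  -111
-10  -22  -34  -46
-12  -12  -12
The third differences are constant (-12).
-46 − 12 = -58;  -111 − 58 = -169;  -215 − 169 = -384
-58 − 12 = -70;  -169 − 70 = -239;  -384 − 239 = -623
-70 − 12 = -82;  -239 − 82 = -321;  -623 − 321 = -944
-82 − 12 = -94;  -321 − 94 = -415;  -944 − 415 = -1359
-94 − 12 = -106;  -415 − 106 = -521;  -1359 − 521 = -1880

-1880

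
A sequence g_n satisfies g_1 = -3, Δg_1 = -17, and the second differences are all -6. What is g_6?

Build the table forward from the leading diagonal:
D2: -6, -6, -6, -6, -6, -6
D1: -17, -23, -29, -35, -41, -47
g: -3, -20, -43, -72, -107, -148

-148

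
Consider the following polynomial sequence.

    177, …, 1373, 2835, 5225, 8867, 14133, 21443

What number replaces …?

Using the last 6 terms:
1462, 2390, 3642, 5266, 7310
928, 1252, 1624, 2044
324, 372, 420
48, 48
Constant fourth difference = 48.
Extend backward: 324 − 48 = 276;  928 − 276 = 652;  1462 − 652 = 810;  1373 − 810 = 563

563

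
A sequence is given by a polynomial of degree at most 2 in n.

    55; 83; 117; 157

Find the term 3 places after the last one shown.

313

D1: 28  34  40
D2: 6  6
Second differences constant at 6.
40 + 6 = 46;  157 + 46 = 203
46 + 6 = 52;  203 + 52 = 255
52 + 6 = 58;  255 + 58 = 313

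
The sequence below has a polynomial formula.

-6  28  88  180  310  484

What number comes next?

708

First differences: 34 , 60 , 92 , 130 , 174
Second differences: 26 , 32 , 38 , 44
Third differences: 6 , 6 , 6
Constant third difference = 6, so extend:
44 + 6 = 50;  174 + 50 = 224;  484 + 224 = 708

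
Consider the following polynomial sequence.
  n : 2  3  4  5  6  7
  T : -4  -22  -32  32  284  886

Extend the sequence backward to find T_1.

-18  -10  64  252  602
8  74  188  350
66  114  162
48  48
The fourth differences are constant at 48.
Work back: 66 − 48 = 18;  8 − 18 = -10;  -18 + 10 = -8;  -4 + 8 = 4

4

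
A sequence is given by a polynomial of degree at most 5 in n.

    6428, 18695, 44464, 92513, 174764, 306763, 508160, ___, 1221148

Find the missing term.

Using the first 7 terms:
Δ: 12267, 25769, 48049, 82251, 131999, 201397
Δ²: 13502, 22280, 34202, 49748, 69398
Δ³: 8778, 11922, 15546, 19650
Δ⁴: 3144, 3624, 4104
Δ⁵: 480, 480
Constant fifth difference = 480.
Extend forward: 4104 + 480 = 4584;  19650 + 4584 = 24234;  69398 + 24234 = 93632;  201397 + 93632 = 295029;  508160 + 295029 = 803189

803189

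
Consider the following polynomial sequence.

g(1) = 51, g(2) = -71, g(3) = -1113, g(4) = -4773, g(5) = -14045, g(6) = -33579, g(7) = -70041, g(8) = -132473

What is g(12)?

Δ: -122, -1042, -3660, -9272, -19534, -36462, -62432
Δ²: -920, -2618, -5612, -10262, -16928, -25970
Δ³: -1698, -2994, -4650, -6666, -9042
Δ⁴: -1296, -1656, -2016, -2376
Δ⁵: -360, -360, -360
Constant fifth difference = -360, so extend:
-2376 − 360 = -2736;  -9042 − 2736 = -11778;  -25970 − 11778 = -37748;  -62432 − 37748 = -100180;  -132473 − 100180 = -232653
-2736 − 360 = -3096;  -11778 − 3096 = -14874;  -37748 − 14874 = -52622;  -100180 − 52622 = -152802;  -232653 − 152802 = -385455
-3096 − 360 = -3456;  -14874 − 3456 = -18330;  -52622 − 18330 = -70952;  -152802 − 70952 = -223754;  -385455 − 223754 = -609209
-3456 − 360 = -3816;  -18330 − 3816 = -22146;  -70952 − 22146 = -93098;  -223754 − 93098 = -316852;  -609209 − 316852 = -926061

-926061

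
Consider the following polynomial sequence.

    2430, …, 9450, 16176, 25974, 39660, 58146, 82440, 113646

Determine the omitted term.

5076

Using the last 7 terms:
6726, 9798, 13686, 18486, 24294, 31206
3072, 3888, 4800, 5808, 6912
816, 912, 1008, 1104
96, 96, 96
Constant fourth difference = 96.
Extend backward: 816 − 96 = 720;  3072 − 720 = 2352;  6726 − 2352 = 4374;  9450 − 4374 = 5076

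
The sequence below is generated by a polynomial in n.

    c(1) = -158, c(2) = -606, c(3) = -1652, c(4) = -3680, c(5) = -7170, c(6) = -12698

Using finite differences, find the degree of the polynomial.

4

D1: -448, -1046, -2028, -3490, -5528
D2: -598, -982, -1462, -2038
D3: -384, -480, -576
D4: -96, -96
The fourth differences are constant, so the polynomial has degree 4.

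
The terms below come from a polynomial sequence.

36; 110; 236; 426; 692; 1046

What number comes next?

1500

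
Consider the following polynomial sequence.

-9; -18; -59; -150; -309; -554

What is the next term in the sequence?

-903

-9  -41  -91  -159  -245
-32  -50  -68  -86
-18  -18  -18
The third differences are constant (-18).
-86 − 18 = -104;  -245 − 104 = -349;  -554 − 349 = -903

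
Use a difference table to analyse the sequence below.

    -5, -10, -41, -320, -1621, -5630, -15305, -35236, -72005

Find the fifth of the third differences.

First differences: -5, -31, -279, -1301, -4009, -9675, -19931, -36769
Second differences: -26, -248, -1022, -2708, -5666, -10256, -16838
Third differences: -222, -774, -1686, -2958, -4590, -6582
Fourth differences: -552, -912, -1272, -1632, -1992
Fifth differences: -360, -360, -360, -360

-4590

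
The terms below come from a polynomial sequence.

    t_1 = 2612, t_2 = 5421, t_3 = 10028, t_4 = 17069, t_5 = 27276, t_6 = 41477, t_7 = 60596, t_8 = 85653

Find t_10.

158141

Δ: 2809, 4607, 7041, 10207, 14201, 19119, 25057
Δ²: 1798, 2434, 3166, 3994, 4918, 5938
Δ³: 636, 732, 828, 924, 1020
Δ⁴: 96, 96, 96, 96
Constant fourth difference = 96, so extend:
1020 + 96 = 1116;  5938 + 1116 = 7054;  25057 + 7054 = 32111;  85653 + 32111 = 117764
1116 + 96 = 1212;  7054 + 1212 = 8266;  32111 + 8266 = 40377;  117764 + 40377 = 158141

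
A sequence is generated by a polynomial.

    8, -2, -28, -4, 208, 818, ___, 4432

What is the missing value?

2108

Using the first 6 terms:
Δ: -10  -26  24  212  610
Δ²: -16  50  188  398
Δ³: 66  138  210
Δ⁴: 72  72
Constant fourth difference = 72.
Extend forward: 210 + 72 = 282;  398 + 282 = 680;  610 + 680 = 1290;  818 + 1290 = 2108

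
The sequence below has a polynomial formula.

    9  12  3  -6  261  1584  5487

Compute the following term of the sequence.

3 , -9 , -9 , 267 , 1323 , 3903
-12 , 0 , 276 , 1056 , 2580
12 , 276 , 780 , 1524
264 , 504 , 744
240 , 240
Constant fifth difference = 240, so extend:
744 + 240 = 984;  1524 + 984 = 2508;  2580 + 2508 = 5088;  3903 + 5088 = 8991;  5487 + 8991 = 14478

14478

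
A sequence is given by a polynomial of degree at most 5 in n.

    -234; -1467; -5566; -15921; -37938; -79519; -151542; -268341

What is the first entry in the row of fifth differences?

Δ: -1233, -4099, -10355, -22017, -41581, -72023, -116799
Δ²: -2866, -6256, -11662, -19564, -30442, -44776
Δ³: -3390, -5406, -7902, -10878, -14334
Δ⁴: -2016, -2496, -2976, -3456
Δ⁵: -480, -480, -480

-480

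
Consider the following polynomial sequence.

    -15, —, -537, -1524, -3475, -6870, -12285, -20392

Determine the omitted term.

Using the last 6 terms:
D1: -987  -1951  -3395  -5415  -8107
D2: -964  -1444  -2020  -2692
D3: -480  -576  -672
D4: -96  -96
Constant fourth difference = -96.
Extend backward: -480 + 96 = -384;  -964 + 384 = -580;  -987 + 580 = -407;  -537 + 407 = -130

-130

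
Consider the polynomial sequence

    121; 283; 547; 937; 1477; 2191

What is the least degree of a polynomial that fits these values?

3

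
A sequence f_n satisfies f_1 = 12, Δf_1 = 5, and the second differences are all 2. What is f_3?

24

Build the table forward from the leading diagonal:
Second differences: 2, 2, 2
First differences: 5, 7, 9
f: 12, 17, 24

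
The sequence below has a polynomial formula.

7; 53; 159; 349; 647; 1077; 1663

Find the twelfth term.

7773

46, 106, 190, 298, 430, 586
60, 84, 108, 132, 156
24, 24, 24, 24
The third differences are constant (24).
156 + 24 = 180;  586 + 180 = 766;  1663 + 766 = 2429
180 + 24 = 204;  766 + 204 = 970;  2429 + 970 = 3399
204 + 24 = 228;  970 + 228 = 1198;  3399 + 1198 = 4597
228 + 24 = 252;  1198 + 252 = 1450;  4597 + 1450 = 6047
252 + 24 = 276;  1450 + 276 = 1726;  6047 + 1726 = 7773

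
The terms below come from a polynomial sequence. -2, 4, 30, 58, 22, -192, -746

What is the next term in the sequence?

-1850

Δ: 6  26  28  -36  -214  -554
Δ²: 20  2  -64  -178  -340
Δ³: -18  -66  -114  -162
Δ⁴: -48  -48  -48
Fourth differences constant at -48.
-162 − 48 = -210;  -340 − 210 = -550;  -554 − 550 = -1104;  -746 − 1104 = -1850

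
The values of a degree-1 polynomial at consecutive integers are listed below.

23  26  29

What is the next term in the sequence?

D1: 3, 3
First differences constant at 3.
29 + 3 = 32

32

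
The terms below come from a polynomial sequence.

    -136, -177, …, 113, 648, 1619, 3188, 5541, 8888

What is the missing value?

Using the last 6 terms:
535  971  1569  2353  3347
436  598  784  994
162  186  210
24  24
Constant fourth difference = 24.
Extend backward: 162 − 24 = 138;  436 − 138 = 298;  535 − 298 = 237;  113 − 237 = -124

-124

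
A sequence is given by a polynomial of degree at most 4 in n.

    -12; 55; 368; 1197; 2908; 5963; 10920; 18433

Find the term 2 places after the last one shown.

44223

D1: 67  313  829  1711  3055  4957  7513
D2: 246  516  882  1344  1902  2556
D3: 270  366  462  558  654
D4: 96  96  96  96
Fourth differences constant at 96.
654 + 96 = 750;  2556 + 750 = 3306;  7513 + 3306 = 10819;  18433 + 10819 = 29252
750 + 96 = 846;  3306 + 846 = 4152;  10819 + 4152 = 14971;  29252 + 14971 = 44223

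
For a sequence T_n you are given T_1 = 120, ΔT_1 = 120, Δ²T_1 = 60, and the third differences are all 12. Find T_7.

Build the table forward from the leading diagonal:
D3: 12  12  12  12  12  12  12
D2: 60  72  84  96  108  120  132
D1: 120  180  252  336  432  540  660
T: 120  240  420  672  1008  1440  1980

1980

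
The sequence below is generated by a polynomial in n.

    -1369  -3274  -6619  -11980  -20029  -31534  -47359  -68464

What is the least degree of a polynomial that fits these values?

4

-1905, -3345, -5361, -8049, -11505, -15825, -21105
-1440, -2016, -2688, -3456, -4320, -5280
-576, -672, -768, -864, -960
-96, -96, -96, -96
The fourth differences are constant, so the polynomial has degree 4.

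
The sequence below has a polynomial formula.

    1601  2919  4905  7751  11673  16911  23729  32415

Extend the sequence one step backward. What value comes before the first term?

Δ: 1318  1986  2846  3922  5238  6818  8686
Δ²: 668  860  1076  1316  1580  1868
Δ³: 192  216  240  264  288
Δ⁴: 24  24  24  24
The fourth differences are constant at 24.
Work back: 192 − 24 = 168;  668 − 168 = 500;  1318 − 500 = 818;  1601 − 818 = 783

783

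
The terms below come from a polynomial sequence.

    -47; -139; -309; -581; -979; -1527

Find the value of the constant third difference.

-24

Δ: -92, -170, -272, -398, -548
Δ²: -78, -102, -126, -150
Δ³: -24, -24, -24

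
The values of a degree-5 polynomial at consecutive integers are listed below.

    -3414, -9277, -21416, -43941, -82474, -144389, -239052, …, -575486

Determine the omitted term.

-378061

Using the first 7 terms:
D1: -5863, -12139, -22525, -38533, -61915, -94663
D2: -6276, -10386, -16008, -23382, -32748
D3: -4110, -5622, -7374, -9366
D4: -1512, -1752, -1992
D5: -240, -240
Constant fifth difference = -240.
Extend forward: -1992 − 240 = -2232;  -9366 − 2232 = -11598;  -32748 − 11598 = -44346;  -94663 − 44346 = -139009;  -239052 − 139009 = -378061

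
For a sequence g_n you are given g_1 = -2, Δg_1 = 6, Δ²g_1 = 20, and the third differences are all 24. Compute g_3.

30

Build the table forward from the leading diagonal:
D3: 24, 24, 24
D2: 20, 44, 68
D1: 6, 26, 70
g: -2, 4, 30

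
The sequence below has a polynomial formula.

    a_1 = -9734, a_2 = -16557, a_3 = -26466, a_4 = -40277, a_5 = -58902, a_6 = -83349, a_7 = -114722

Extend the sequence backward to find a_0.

First differences: -6823  -9909  -13811  -18625  -24447  -31373
Second differences: -3086  -3902  -4814  -5822  -6926
Third differences: -816  -912  -1008  -1104
Fourth differences: -96  -96  -96
The fourth differences are constant at -96.
Work back: -816 + 96 = -720;  -3086 + 720 = -2366;  -6823 + 2366 = -4457;  -9734 + 4457 = -5277

-5277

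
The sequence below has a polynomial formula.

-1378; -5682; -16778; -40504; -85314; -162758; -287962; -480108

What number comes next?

-762914

First differences: -4304  -11096  -23726  -44810  -77444  -125204  -192146
Second differences: -6792  -12630  -21084  -32634  -47760  -66942
Third differences: -5838  -8454  -11550  -15126  -19182
Fourth differences: -2616  -3096  -3576  -4056
Fifth differences: -480  -480  -480
Constant fifth difference = -480, so extend:
-4056 − 480 = -4536;  -19182 − 4536 = -23718;  -66942 − 23718 = -90660;  -192146 − 90660 = -282806;  -480108 − 282806 = -762914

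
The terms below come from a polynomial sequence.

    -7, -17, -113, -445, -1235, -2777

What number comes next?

-5437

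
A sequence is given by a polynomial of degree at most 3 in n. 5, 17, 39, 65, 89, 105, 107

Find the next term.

Δ: 12, 22, 26, 24, 16, 2
Δ²: 10, 4, -2, -8, -14
Δ³: -6, -6, -6, -6
Third differences constant at -6.
-14 − 6 = -20;  2 − 20 = -18;  107 − 18 = 89

89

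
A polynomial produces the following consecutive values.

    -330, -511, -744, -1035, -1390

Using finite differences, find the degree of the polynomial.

3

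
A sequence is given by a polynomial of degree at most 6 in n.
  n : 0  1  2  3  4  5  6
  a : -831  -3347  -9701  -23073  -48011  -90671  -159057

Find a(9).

D1: -2516 , -6354 , -13372 , -24938 , -42660 , -68386
D2: -3838 , -7018 , -11566 , -17722 , -25726
D3: -3180 , -4548 , -6156 , -8004
D4: -1368 , -1608 , -1848
D5: -240 , -240
Fifth differences constant at -240.
-1848 − 240 = -2088;  -8004 − 2088 = -10092;  -25726 − 10092 = -35818;  -68386 − 35818 = -104204;  -159057 − 104204 = -263261
-2088 − 240 = -2328;  -10092 − 2328 = -12420;  -35818 − 12420 = -48238;  -104204 − 48238 = -152442;  -263261 − 152442 = -415703
-2328 − 240 = -2568;  -12420 − 2568 = -14988;  -48238 − 14988 = -63226;  -152442 − 63226 = -215668;  -415703 − 215668 = -631371

-631371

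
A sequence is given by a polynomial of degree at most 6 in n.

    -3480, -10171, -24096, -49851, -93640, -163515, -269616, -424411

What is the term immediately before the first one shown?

First differences: -6691  -13925  -25755  -43789  -69875  -106101  -154795
Second differences: -7234  -11830  -18034  -26086  -36226  -48694
Third differences: -4596  -6204  -8052  -10140  -12468
Fourth differences: -1608  -1848  -2088  -2328
Fifth differences: -240  -240  -240
The fifth differences are constant at -240.
Work back: -1608 + 240 = -1368;  -4596 + 1368 = -3228;  -7234 + 3228 = -4006;  -6691 + 4006 = -2685;  -3480 + 2685 = -795

-795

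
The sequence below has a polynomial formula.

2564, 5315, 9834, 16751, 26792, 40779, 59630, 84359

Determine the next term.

116076

Δ: 2751, 4519, 6917, 10041, 13987, 18851, 24729
Δ²: 1768, 2398, 3124, 3946, 4864, 5878
Δ³: 630, 726, 822, 918, 1014
Δ⁴: 96, 96, 96, 96
Constant fourth difference = 96, so extend:
1014 + 96 = 1110;  5878 + 1110 = 6988;  24729 + 6988 = 31717;  84359 + 31717 = 116076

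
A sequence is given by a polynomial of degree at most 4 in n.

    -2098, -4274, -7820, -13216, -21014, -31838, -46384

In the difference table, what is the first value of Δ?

-2176

Δ: -2176, -3546, -5396, -7798, -10824, -14546
Δ²: -1370, -1850, -2402, -3026, -3722
Δ³: -480, -552, -624, -696
Δ⁴: -72, -72, -72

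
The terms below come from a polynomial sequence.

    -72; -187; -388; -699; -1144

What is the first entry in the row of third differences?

Δ: -115, -201, -311, -445
Δ²: -86, -110, -134
Δ³: -24, -24

-24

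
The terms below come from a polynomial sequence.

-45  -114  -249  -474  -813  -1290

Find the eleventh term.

-6585

First differences: -69 , -135 , -225 , -339 , -477
Second differences: -66 , -90 , -114 , -138
Third differences: -24 , -24 , -24
Third differences constant at -24.
-138 − 24 = -162;  -477 − 162 = -639;  -1290 − 639 = -1929
-162 − 24 = -186;  -639 − 186 = -825;  -1929 − 825 = -2754
-186 − 24 = -210;  -825 − 210 = -1035;  -2754 − 1035 = -3789
-210 − 24 = -234;  -1035 − 234 = -1269;  -3789 − 1269 = -5058
-234 − 24 = -258;  -1269 − 258 = -1527;  -5058 − 1527 = -6585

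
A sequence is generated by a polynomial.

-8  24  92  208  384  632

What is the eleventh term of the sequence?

First differences: 32 , 68 , 116 , 176 , 248
Second differences: 36 , 48 , 60 , 72
Third differences: 12 , 12 , 12
Third differences constant at 12.
72 + 12 = 84;  248 + 84 = 332;  632 + 332 = 964
84 + 12 = 96;  332 + 96 = 428;  964 + 428 = 1392
96 + 12 = 108;  428 + 108 = 536;  1392 + 536 = 1928
108 + 12 = 120;  536 + 120 = 656;  1928 + 656 = 2584
120 + 12 = 132;  656 + 132 = 788;  2584 + 788 = 3372

3372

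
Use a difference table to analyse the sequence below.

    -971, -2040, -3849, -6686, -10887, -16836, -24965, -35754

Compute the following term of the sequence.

Δ: -1069  -1809  -2837  -4201  -5949  -8129  -10789
Δ²: -740  -1028  -1364  -1748  -2180  -2660
Δ³: -288  -336  -384  -432  -480
Δ⁴: -48  -48  -48  -48
Constant fourth difference = -48, so extend:
-480 − 48 = -528;  -2660 − 528 = -3188;  -10789 − 3188 = -13977;  -35754 − 13977 = -49731

-49731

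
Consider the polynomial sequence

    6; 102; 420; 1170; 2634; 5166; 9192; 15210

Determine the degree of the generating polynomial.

4

Δ: 96, 318, 750, 1464, 2532, 4026, 6018
Δ²: 222, 432, 714, 1068, 1494, 1992
Δ³: 210, 282, 354, 426, 498
Δ⁴: 72, 72, 72, 72
The fourth differences are constant, so the polynomial has degree 4.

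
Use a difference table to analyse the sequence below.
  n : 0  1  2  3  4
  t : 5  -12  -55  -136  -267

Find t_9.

-17 , -43 , -81 , -131
-26 , -38 , -50
-12 , -12
The third differences are constant (-12).
-50 − 12 = -62;  -131 − 62 = -193;  -267 − 193 = -460
-62 − 12 = -74;  -193 − 74 = -267;  -460 − 267 = -727
-74 − 12 = -86;  -267 − 86 = -353;  -727 − 353 = -1080
-86 − 12 = -98;  -353 − 98 = -451;  -1080 − 451 = -1531
-98 − 12 = -110;  -451 − 110 = -561;  -1531 − 561 = -2092

-2092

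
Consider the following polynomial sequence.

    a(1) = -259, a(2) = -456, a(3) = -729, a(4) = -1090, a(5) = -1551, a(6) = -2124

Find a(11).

-7089

D1: -197, -273, -361, -461, -573
D2: -76, -88, -100, -112
D3: -12, -12, -12
Third differences constant at -12.
-112 − 12 = -124;  -573 − 124 = -697;  -2124 − 697 = -2821
-124 − 12 = -136;  -697 − 136 = -833;  -2821 − 833 = -3654
-136 − 12 = -148;  -833 − 148 = -981;  -3654 − 981 = -4635
-148 − 12 = -160;  -981 − 160 = -1141;  -4635 − 1141 = -5776
-160 − 12 = -172;  -1141 − 172 = -1313;  -5776 − 1313 = -7089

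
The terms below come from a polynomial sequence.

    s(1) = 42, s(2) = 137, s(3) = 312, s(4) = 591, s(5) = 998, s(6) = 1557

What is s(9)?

First differences: 95, 175, 279, 407, 559
Second differences: 80, 104, 128, 152
Third differences: 24, 24, 24
Constant third difference = 24, so extend:
152 + 24 = 176;  559 + 176 = 735;  1557 + 735 = 2292
176 + 24 = 200;  735 + 200 = 935;  2292 + 935 = 3227
200 + 24 = 224;  935 + 224 = 1159;  3227 + 1159 = 4386

4386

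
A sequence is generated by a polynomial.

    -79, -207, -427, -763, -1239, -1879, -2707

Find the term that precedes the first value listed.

-19

Δ: -128  -220  -336  -476  -640  -828
Δ²: -92  -116  -140  -164  -188
Δ³: -24  -24  -24  -24
The third differences are constant at -24.
Work back: -92 + 24 = -68;  -128 + 68 = -60;  -79 + 60 = -19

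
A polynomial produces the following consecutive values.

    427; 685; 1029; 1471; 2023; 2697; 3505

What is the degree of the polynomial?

First differences: 258, 344, 442, 552, 674, 808
Second differences: 86, 98, 110, 122, 134
Third differences: 12, 12, 12, 12
The third differences are constant, so the polynomial has degree 3.

3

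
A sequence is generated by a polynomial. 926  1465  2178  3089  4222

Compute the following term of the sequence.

Δ: 539  713  911  1133
Δ²: 174  198  222
Δ³: 24  24
Third differences constant at 24.
222 + 24 = 246;  1133 + 246 = 1379;  4222 + 1379 = 5601

5601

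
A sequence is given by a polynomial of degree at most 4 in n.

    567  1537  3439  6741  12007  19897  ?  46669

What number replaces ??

Using the first 6 terms:
First differences: 970  1902  3302  5266  7890
Second differences: 932  1400  1964  2624
Third differences: 468  564  660
Fourth differences: 96  96
Constant fourth difference = 96.
Extend forward: 660 + 96 = 756;  2624 + 756 = 3380;  7890 + 3380 = 11270;  19897 + 11270 = 31167

31167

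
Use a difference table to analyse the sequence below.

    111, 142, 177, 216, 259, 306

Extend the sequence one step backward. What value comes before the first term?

84

31, 35, 39, 43, 47
4, 4, 4, 4
The second differences are constant at 4.
Work back: 31 − 4 = 27;  111 − 27 = 84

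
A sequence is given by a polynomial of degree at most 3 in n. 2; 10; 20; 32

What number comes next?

Δ: 8, 10, 12
Δ²: 2, 2
Constant second difference = 2, so extend:
12 + 2 = 14;  32 + 14 = 46

46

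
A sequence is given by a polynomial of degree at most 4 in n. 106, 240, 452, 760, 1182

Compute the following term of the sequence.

1736

Δ: 134  212  308  422
Δ²: 78  96  114
Δ³: 18  18
Third differences constant at 18.
114 + 18 = 132;  422 + 132 = 554;  1182 + 554 = 1736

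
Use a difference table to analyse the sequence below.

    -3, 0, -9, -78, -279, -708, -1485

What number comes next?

First differences: 3, -9, -69, -201, -429, -777
Second differences: -12, -60, -132, -228, -348
Third differences: -48, -72, -96, -120
Fourth differences: -24, -24, -24
The fourth differences are constant (-24).
-120 − 24 = -144;  -348 − 144 = -492;  -777 − 492 = -1269;  -1485 − 1269 = -2754

-2754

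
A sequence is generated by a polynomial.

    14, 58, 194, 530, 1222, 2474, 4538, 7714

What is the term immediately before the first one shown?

2

44  136  336  692  1252  2064  3176
92  200  356  560  812  1112
108  156  204  252  300
48  48  48  48
The fourth differences are constant at 48.
Work back: 108 − 48 = 60;  92 − 60 = 32;  44 − 32 = 12;  14 − 12 = 2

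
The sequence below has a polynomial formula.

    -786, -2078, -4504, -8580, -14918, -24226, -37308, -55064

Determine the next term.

-78490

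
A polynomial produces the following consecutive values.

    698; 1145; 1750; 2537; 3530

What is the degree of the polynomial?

3

First differences: 447, 605, 787, 993
Second differences: 158, 182, 206
Third differences: 24, 24
The third differences are constant, so the polynomial has degree 3.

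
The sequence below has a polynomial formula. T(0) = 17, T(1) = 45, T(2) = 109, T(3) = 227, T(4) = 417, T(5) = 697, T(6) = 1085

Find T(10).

4077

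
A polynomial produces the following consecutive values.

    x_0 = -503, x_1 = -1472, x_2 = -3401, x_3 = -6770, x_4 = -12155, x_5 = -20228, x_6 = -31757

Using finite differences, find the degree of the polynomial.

4

First differences: -969, -1929, -3369, -5385, -8073, -11529
Second differences: -960, -1440, -2016, -2688, -3456
Third differences: -480, -576, -672, -768
Fourth differences: -96, -96, -96
The fourth differences are constant, so the polynomial has degree 4.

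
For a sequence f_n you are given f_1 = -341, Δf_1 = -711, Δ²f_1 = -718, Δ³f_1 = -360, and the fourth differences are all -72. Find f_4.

Build the table forward from the leading diagonal:
Fourth differences: -72  -72  -72  -72
Third differences: -360  -432  -504  -576
Second differences: -718  -1078  -1510  -2014
First differences: -711  -1429  -2507  -4017
f: -341  -1052  -2481  -4988

-4988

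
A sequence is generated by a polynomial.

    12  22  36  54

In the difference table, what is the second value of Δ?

Δ: 10, 14, 18
Δ²: 4, 4

14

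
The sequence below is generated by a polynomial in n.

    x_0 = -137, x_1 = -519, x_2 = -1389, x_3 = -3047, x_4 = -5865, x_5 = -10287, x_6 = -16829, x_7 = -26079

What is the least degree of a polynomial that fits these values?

4

First differences: -382, -870, -1658, -2818, -4422, -6542, -9250
Second differences: -488, -788, -1160, -1604, -2120, -2708
Third differences: -300, -372, -444, -516, -588
Fourth differences: -72, -72, -72, -72
The fourth differences are constant, so the polynomial has degree 4.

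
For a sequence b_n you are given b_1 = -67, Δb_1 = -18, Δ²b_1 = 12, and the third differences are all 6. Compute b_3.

Build the table forward from the leading diagonal:
D3: 6  6  6
D2: 12  18  24
D1: -18  -6  12
b: -67  -85  -91

-91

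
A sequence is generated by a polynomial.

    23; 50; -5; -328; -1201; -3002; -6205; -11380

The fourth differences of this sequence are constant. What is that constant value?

-96

D1: 27, -55, -323, -873, -1801, -3203, -5175
D2: -82, -268, -550, -928, -1402, -1972
D3: -186, -282, -378, -474, -570
D4: -96, -96, -96, -96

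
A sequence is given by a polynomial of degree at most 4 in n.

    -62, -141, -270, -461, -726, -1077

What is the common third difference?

-12

D1: -79, -129, -191, -265, -351
D2: -50, -62, -74, -86
D3: -12, -12, -12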